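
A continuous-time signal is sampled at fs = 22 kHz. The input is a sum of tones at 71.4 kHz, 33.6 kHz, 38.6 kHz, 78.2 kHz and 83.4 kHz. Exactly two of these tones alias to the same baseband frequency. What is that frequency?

fs/2 = 11 kHz.
71.4 kHz mod fs = 5.4 kHz.
5.4 kHz ≤ fs/2 = 11 kHz, appears at 5.4 kHz.
33.6 kHz mod fs = 11.6 kHz.
11.6 kHz > fs/2 = 11 kHz, folds to fs − 11.6 kHz = 10.4 kHz.
38.6 kHz mod fs = 16.6 kHz.
16.6 kHz > fs/2 = 11 kHz, folds to fs − 16.6 kHz = 5.4 kHz.
78.2 kHz mod fs = 12.2 kHz.
12.2 kHz > fs/2 = 11 kHz, folds to fs − 12.2 kHz = 9.8 kHz.
83.4 kHz mod fs = 17.4 kHz.
17.4 kHz > fs/2 = 11 kHz, folds to fs − 17.4 kHz = 4.6 kHz.
38.6 kHz and 71.4 kHz both map to 5.4 kHz.

5.4 kHz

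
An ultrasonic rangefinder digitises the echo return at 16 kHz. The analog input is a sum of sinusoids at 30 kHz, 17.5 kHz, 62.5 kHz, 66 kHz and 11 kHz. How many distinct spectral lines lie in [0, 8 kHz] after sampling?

fs/2 = 8 kHz.
30 kHz mod fs = 14 kHz.
14 kHz > fs/2 = 8 kHz, folds to fs − 14 kHz = 2 kHz.
17.5 kHz mod fs = 1.5 kHz.
1.5 kHz ≤ fs/2 = 8 kHz, appears at 1.5 kHz.
62.5 kHz mod fs = 14.5 kHz.
14.5 kHz > fs/2 = 8 kHz, folds to fs − 14.5 kHz = 1.5 kHz.
66 kHz mod fs = 2 kHz.
2 kHz ≤ fs/2 = 8 kHz, appears at 2 kHz.
11 kHz > fs/2 = 8 kHz, folds to fs − 11 kHz = 5 kHz.
Distinct values: {1.5 kHz, 2 kHz, 5 kHz} → 3.

3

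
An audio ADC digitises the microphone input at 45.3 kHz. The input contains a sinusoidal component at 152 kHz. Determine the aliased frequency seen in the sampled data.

152 kHz mod fs = 16.1 kHz.
16.1 kHz ≤ fs/2 = 22.65 kHz, appears at 16.1 kHz.

16.1 kHz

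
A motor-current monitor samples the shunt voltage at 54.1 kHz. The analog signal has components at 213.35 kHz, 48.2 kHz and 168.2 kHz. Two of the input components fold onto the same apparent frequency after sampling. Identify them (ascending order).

fs/2 = 27.05 kHz.
213.35 kHz mod fs = 51.05 kHz.
51.05 kHz > fs/2 = 27.05 kHz, folds to fs − 51.05 kHz = 3.05 kHz.
48.2 kHz > fs/2 = 27.05 kHz, folds to fs − 48.2 kHz = 5.9 kHz.
168.2 kHz mod fs = 5.9 kHz.
5.9 kHz ≤ fs/2 = 27.05 kHz, appears at 5.9 kHz.
48.2 kHz and 168.2 kHz both map to 5.9 kHz.

48.2 kHz, 168.2 kHz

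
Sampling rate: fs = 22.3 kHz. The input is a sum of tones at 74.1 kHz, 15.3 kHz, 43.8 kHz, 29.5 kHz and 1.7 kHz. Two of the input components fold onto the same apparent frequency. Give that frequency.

fs/2 = 11.15 kHz.
74.1 kHz mod fs = 7.2 kHz.
7.2 kHz ≤ fs/2 = 11.15 kHz, appears at 7.2 kHz.
15.3 kHz > fs/2 = 11.15 kHz, folds to fs − 15.3 kHz = 7 kHz.
43.8 kHz mod fs = 21.5 kHz.
21.5 kHz > fs/2 = 11.15 kHz, folds to fs − 21.5 kHz = 0.8 kHz.
29.5 kHz mod fs = 7.2 kHz.
7.2 kHz ≤ fs/2 = 11.15 kHz, appears at 7.2 kHz.
1.7 kHz ≤ fs/2 = 11.15 kHz, passes unchanged.
29.5 kHz and 74.1 kHz both map to 7.2 kHz.

7.2 kHz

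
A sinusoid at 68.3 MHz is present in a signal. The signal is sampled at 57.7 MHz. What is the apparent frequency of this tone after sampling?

68.3 MHz mod fs = 10.6 MHz.
10.6 MHz ≤ fs/2 = 28.85 MHz, appears at 10.6 MHz.

10.6 MHz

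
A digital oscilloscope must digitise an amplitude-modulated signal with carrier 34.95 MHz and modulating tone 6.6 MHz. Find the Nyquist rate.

83.1 MHz

AM sidebands sit at fc ± fm = 28.35 MHz and 41.55 MHz.
Highest-frequency component: 41.55 MHz.
Nyquist rate = 2 × 41.55 MHz = 83.1 MHz.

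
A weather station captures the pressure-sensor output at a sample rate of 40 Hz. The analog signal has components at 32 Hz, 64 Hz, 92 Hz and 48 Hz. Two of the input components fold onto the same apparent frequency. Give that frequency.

fs/2 = 20 Hz.
32 Hz > fs/2 = 20 Hz, folds to fs − 32 Hz = 8 Hz.
64 Hz mod fs = 24 Hz.
24 Hz > fs/2 = 20 Hz, folds to fs − 24 Hz = 16 Hz.
92 Hz mod fs = 12 Hz.
12 Hz ≤ fs/2 = 20 Hz, appears at 12 Hz.
48 Hz mod fs = 8 Hz.
8 Hz ≤ fs/2 = 20 Hz, appears at 8 Hz.
32 Hz and 48 Hz both map to 8 Hz.

8 Hz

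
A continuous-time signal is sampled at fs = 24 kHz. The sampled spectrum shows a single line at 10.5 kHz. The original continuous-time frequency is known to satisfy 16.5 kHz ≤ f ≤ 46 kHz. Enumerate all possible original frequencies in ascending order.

Frequencies that alias to 10.5 kHz are k·fs ± 10.5 kHz for integer k ≥ 0.
k=0: 10.5 kHz.
k=1: 13.5 kHz, 34.5 kHz.
k=2: 37.5 kHz, 58.5 kHz.
k=3: 61.5 kHz, 82.5 kHz.
Within [16.5 kHz, 46 kHz]: 34.5 kHz, 37.5 kHz.

34.5 kHz, 37.5 kHz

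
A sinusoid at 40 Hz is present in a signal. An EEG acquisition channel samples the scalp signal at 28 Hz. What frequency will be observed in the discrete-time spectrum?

12 Hz

40 Hz mod fs = 12 Hz.
12 Hz ≤ fs/2 = 14 Hz, appears at 12 Hz.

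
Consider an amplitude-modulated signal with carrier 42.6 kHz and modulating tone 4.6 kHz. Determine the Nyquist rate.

94.4 kHz

AM sidebands sit at fc ± fm = 38 kHz and 47.2 kHz.
Highest-frequency component: 47.2 kHz.
Nyquist rate = 2 × 47.2 kHz = 94.4 kHz.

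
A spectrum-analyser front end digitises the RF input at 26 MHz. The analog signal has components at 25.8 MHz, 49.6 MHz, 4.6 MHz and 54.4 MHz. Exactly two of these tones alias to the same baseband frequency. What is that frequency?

2.4 MHz

fs/2 = 13 MHz.
25.8 MHz > fs/2 = 13 MHz, folds to fs − 25.8 MHz = 0.2 MHz.
49.6 MHz mod fs = 23.6 MHz.
23.6 MHz > fs/2 = 13 MHz, folds to fs − 23.6 MHz = 2.4 MHz.
4.6 MHz ≤ fs/2 = 13 MHz, passes unchanged.
54.4 MHz mod fs = 2.4 MHz.
2.4 MHz ≤ fs/2 = 13 MHz, appears at 2.4 MHz.
49.6 MHz and 54.4 MHz both map to 2.4 MHz.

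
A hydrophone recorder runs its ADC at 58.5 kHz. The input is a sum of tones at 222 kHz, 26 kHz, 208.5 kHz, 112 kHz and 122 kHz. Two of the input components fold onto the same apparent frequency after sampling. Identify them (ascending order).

fs/2 = 29.25 kHz.
222 kHz mod fs = 46.5 kHz.
46.5 kHz > fs/2 = 29.25 kHz, folds to fs − 46.5 kHz = 12 kHz.
26 kHz ≤ fs/2 = 29.25 kHz, passes unchanged.
208.5 kHz mod fs = 33 kHz.
33 kHz > fs/2 = 29.25 kHz, folds to fs − 33 kHz = 25.5 kHz.
112 kHz mod fs = 53.5 kHz.
53.5 kHz > fs/2 = 29.25 kHz, folds to fs − 53.5 kHz = 5 kHz.
122 kHz mod fs = 5 kHz.
5 kHz ≤ fs/2 = 29.25 kHz, appears at 5 kHz.
112 kHz and 122 kHz both map to 5 kHz.

112 kHz, 122 kHz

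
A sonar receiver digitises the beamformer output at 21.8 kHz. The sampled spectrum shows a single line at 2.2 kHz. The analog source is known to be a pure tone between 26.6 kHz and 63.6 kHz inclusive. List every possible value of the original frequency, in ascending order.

Frequencies that alias to 2.2 kHz are k·fs ± 2.2 kHz for integer k ≥ 0.
k=0: 2.2 kHz.
k=1: 19.6 kHz, 24 kHz.
k=2: 41.4 kHz, 45.8 kHz.
k=3: 63.2 kHz, 67.6 kHz.
k=4: 85 kHz, 89.4 kHz.
Within [26.6 kHz, 63.6 kHz]: 41.4 kHz, 45.8 kHz, 63.2 kHz.

41.4 kHz, 45.8 kHz, 63.2 kHz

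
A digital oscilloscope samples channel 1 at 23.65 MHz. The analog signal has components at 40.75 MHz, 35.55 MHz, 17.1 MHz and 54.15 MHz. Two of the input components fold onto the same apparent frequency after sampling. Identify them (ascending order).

17.1 MHz, 40.75 MHz

fs/2 = 11.825 MHz.
40.75 MHz mod fs = 17.1 MHz.
17.1 MHz > fs/2 = 11.825 MHz, folds to fs − 17.1 MHz = 6.55 MHz.
35.55 MHz mod fs = 11.9 MHz.
11.9 MHz > fs/2 = 11.825 MHz, folds to fs − 11.9 MHz = 11.75 MHz.
17.1 MHz > fs/2 = 11.825 MHz, folds to fs − 17.1 MHz = 6.55 MHz.
54.15 MHz mod fs = 6.85 MHz.
6.85 MHz ≤ fs/2 = 11.825 MHz, appears at 6.85 MHz.
17.1 MHz and 40.75 MHz both map to 6.55 MHz.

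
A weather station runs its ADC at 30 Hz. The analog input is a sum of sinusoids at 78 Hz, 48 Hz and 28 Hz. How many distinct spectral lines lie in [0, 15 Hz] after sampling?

fs/2 = 15 Hz.
78 Hz mod fs = 18 Hz.
18 Hz > fs/2 = 15 Hz, folds to fs − 18 Hz = 12 Hz.
48 Hz mod fs = 18 Hz.
18 Hz > fs/2 = 15 Hz, folds to fs − 18 Hz = 12 Hz.
28 Hz > fs/2 = 15 Hz, folds to fs − 28 Hz = 2 Hz.
Distinct values: {2 Hz, 12 Hz} → 2.

2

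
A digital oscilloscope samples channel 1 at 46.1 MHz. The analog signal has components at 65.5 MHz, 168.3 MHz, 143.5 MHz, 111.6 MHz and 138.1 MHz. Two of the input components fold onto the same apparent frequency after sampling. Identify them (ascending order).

65.5 MHz, 111.6 MHz

fs/2 = 23.05 MHz.
65.5 MHz mod fs = 19.4 MHz.
19.4 MHz ≤ fs/2 = 23.05 MHz, appears at 19.4 MHz.
168.3 MHz mod fs = 30 MHz.
30 MHz > fs/2 = 23.05 MHz, folds to fs − 30 MHz = 16.1 MHz.
143.5 MHz mod fs = 5.2 MHz.
5.2 MHz ≤ fs/2 = 23.05 MHz, appears at 5.2 MHz.
111.6 MHz mod fs = 19.4 MHz.
19.4 MHz ≤ fs/2 = 23.05 MHz, appears at 19.4 MHz.
138.1 MHz mod fs = 45.9 MHz.
45.9 MHz > fs/2 = 23.05 MHz, folds to fs − 45.9 MHz = 0.2 MHz.
65.5 MHz and 111.6 MHz both map to 19.4 MHz.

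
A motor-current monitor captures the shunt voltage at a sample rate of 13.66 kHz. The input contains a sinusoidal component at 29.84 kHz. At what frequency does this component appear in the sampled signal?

2.52 kHz

29.84 kHz mod fs = 2.52 kHz.
2.52 kHz ≤ fs/2 = 6.83 kHz, appears at 2.52 kHz.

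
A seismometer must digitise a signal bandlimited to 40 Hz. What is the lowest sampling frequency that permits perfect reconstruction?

Nyquist rate = 2 × 40 Hz = 80 Hz.

80 Hz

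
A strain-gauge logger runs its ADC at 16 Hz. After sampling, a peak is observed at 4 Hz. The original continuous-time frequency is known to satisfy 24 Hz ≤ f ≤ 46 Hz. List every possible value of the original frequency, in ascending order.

28 Hz, 36 Hz, 44 Hz

Frequencies that alias to 4 Hz are k·fs ± 4 Hz for integer k ≥ 0.
k=0: 4 Hz.
k=1: 12 Hz, 20 Hz.
k=2: 28 Hz, 36 Hz.
k=3: 44 Hz, 52 Hz.
k=4: 60 Hz, 68 Hz.
Within [24 Hz, 46 Hz]: 28 Hz, 36 Hz, 44 Hz.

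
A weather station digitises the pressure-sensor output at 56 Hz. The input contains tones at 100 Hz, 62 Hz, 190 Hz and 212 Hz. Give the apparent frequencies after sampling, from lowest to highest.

fs/2 = 28 Hz.
100 Hz mod fs = 44 Hz.
44 Hz > fs/2 = 28 Hz, folds to fs − 44 Hz = 12 Hz.
62 Hz mod fs = 6 Hz.
6 Hz ≤ fs/2 = 28 Hz, appears at 6 Hz.
190 Hz mod fs = 22 Hz.
22 Hz ≤ fs/2 = 28 Hz, appears at 22 Hz.
212 Hz mod fs = 44 Hz.
44 Hz > fs/2 = 28 Hz, folds to fs − 44 Hz = 12 Hz.
Distinct values: {6 Hz, 12 Hz, 22 Hz}.

6 Hz, 12 Hz, 22 Hz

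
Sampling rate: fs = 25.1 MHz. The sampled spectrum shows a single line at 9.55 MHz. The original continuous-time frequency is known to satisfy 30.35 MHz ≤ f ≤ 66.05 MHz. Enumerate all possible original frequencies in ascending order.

Frequencies that alias to 9.55 MHz are k·fs ± 9.55 MHz for integer k ≥ 0.
k=0: 9.55 MHz.
k=1: 15.55 MHz, 34.65 MHz.
k=2: 40.65 MHz, 59.75 MHz.
k=3: 65.75 MHz, 84.85 MHz.
k=4: 90.85 MHz, 109.95 MHz.
Within [30.35 MHz, 66.05 MHz]: 34.65 MHz, 40.65 MHz, 59.75 MHz, 65.75 MHz.

34.65 MHz, 40.65 MHz, 59.75 MHz, 65.75 MHz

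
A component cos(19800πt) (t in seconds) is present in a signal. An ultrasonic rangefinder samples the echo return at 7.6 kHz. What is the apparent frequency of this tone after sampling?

ω = 19800π rad/s → f = ω/(2π) = 9900 Hz = 9.9 kHz.
9.9 kHz mod fs = 2.3 kHz.
2.3 kHz ≤ fs/2 = 3.8 kHz, appears at 2.3 kHz.

2.3 kHz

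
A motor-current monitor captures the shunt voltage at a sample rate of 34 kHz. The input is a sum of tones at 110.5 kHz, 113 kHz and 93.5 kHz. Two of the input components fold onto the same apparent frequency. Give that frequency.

8.5 kHz

fs/2 = 17 kHz.
110.5 kHz mod fs = 8.5 kHz.
8.5 kHz ≤ fs/2 = 17 kHz, appears at 8.5 kHz.
113 kHz mod fs = 11 kHz.
11 kHz ≤ fs/2 = 17 kHz, appears at 11 kHz.
93.5 kHz mod fs = 25.5 kHz.
25.5 kHz > fs/2 = 17 kHz, folds to fs − 25.5 kHz = 8.5 kHz.
93.5 kHz and 110.5 kHz both map to 8.5 kHz.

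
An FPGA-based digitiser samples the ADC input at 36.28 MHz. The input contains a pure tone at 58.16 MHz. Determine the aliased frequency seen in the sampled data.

58.16 MHz mod fs = 21.88 MHz.
21.88 MHz > fs/2 = 18.14 MHz, folds to fs − 21.88 MHz = 14.4 MHz.

14.4 MHz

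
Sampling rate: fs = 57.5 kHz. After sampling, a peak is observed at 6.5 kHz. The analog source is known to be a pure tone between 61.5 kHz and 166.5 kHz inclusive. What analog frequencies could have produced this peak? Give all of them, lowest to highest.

64 kHz, 108.5 kHz, 121.5 kHz, 166 kHz

Frequencies that alias to 6.5 kHz are k·fs ± 6.5 kHz for integer k ≥ 0.
k=0: 6.5 kHz.
k=1: 51 kHz, 64 kHz.
k=2: 108.5 kHz, 121.5 kHz.
k=3: 166 kHz, 179 kHz.
k=4: 223.5 kHz, 236.5 kHz.
Within [61.5 kHz, 166.5 kHz]: 64 kHz, 108.5 kHz, 121.5 kHz, 166 kHz.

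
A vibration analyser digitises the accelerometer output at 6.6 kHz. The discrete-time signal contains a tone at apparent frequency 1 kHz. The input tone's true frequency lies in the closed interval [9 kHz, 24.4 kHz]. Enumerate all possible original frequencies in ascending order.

12.2 kHz, 14.2 kHz, 18.8 kHz, 20.8 kHz

Frequencies that alias to 1 kHz are k·fs ± 1 kHz for integer k ≥ 0.
k=0: 1 kHz.
k=1: 5.6 kHz, 7.6 kHz.
k=2: 12.2 kHz, 14.2 kHz.
k=3: 18.8 kHz, 20.8 kHz.
k=4: 25.4 kHz, 27.4 kHz.
Within [9 kHz, 24.4 kHz]: 12.2 kHz, 14.2 kHz, 18.8 kHz, 20.8 kHz.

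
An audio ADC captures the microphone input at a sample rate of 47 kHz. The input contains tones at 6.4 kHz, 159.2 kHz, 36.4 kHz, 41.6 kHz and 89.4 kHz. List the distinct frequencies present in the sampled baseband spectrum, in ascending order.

4.6 kHz, 5.4 kHz, 6.4 kHz, 10.6 kHz, 18.2 kHz

fs/2 = 23.5 kHz.
6.4 kHz ≤ fs/2 = 23.5 kHz, passes unchanged.
159.2 kHz mod fs = 18.2 kHz.
18.2 kHz ≤ fs/2 = 23.5 kHz, appears at 18.2 kHz.
36.4 kHz > fs/2 = 23.5 kHz, folds to fs − 36.4 kHz = 10.6 kHz.
41.6 kHz > fs/2 = 23.5 kHz, folds to fs − 41.6 kHz = 5.4 kHz.
89.4 kHz mod fs = 42.4 kHz.
42.4 kHz > fs/2 = 23.5 kHz, folds to fs − 42.4 kHz = 4.6 kHz.
Distinct values: {4.6 kHz, 5.4 kHz, 6.4 kHz, 10.6 kHz, 18.2 kHz}.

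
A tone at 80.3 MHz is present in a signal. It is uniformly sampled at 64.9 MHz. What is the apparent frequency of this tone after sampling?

15.4 MHz

80.3 MHz mod fs = 15.4 MHz.
15.4 MHz ≤ fs/2 = 32.45 MHz, appears at 15.4 MHz.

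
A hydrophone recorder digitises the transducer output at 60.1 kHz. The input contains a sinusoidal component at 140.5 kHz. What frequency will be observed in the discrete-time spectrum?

140.5 kHz mod fs = 20.3 kHz.
20.3 kHz ≤ fs/2 = 30.05 kHz, appears at 20.3 kHz.

20.3 kHz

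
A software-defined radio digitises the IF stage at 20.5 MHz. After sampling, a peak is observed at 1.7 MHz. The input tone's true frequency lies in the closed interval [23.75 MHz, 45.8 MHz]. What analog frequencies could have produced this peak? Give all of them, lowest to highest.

39.3 MHz, 42.7 MHz

Frequencies that alias to 1.7 MHz are k·fs ± 1.7 MHz for integer k ≥ 0.
k=0: 1.7 MHz.
k=1: 18.8 MHz, 22.2 MHz.
k=2: 39.3 MHz, 42.7 MHz.
k=3: 59.8 MHz, 63.2 MHz.
Within [23.75 MHz, 45.8 MHz]: 39.3 MHz, 42.7 MHz.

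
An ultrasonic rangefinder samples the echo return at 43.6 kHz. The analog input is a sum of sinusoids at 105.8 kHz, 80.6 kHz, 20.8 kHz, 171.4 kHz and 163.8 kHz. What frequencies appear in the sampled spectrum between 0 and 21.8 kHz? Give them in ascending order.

fs/2 = 21.8 kHz.
105.8 kHz mod fs = 18.6 kHz.
18.6 kHz ≤ fs/2 = 21.8 kHz, appears at 18.6 kHz.
80.6 kHz mod fs = 37 kHz.
37 kHz > fs/2 = 21.8 kHz, folds to fs − 37 kHz = 6.6 kHz.
20.8 kHz ≤ fs/2 = 21.8 kHz, passes unchanged.
171.4 kHz mod fs = 40.6 kHz.
40.6 kHz > fs/2 = 21.8 kHz, folds to fs − 40.6 kHz = 3 kHz.
163.8 kHz mod fs = 33 kHz.
33 kHz > fs/2 = 21.8 kHz, folds to fs − 33 kHz = 10.6 kHz.
Distinct values: {3 kHz, 6.6 kHz, 10.6 kHz, 18.6 kHz, 20.8 kHz}.

3 kHz, 6.6 kHz, 10.6 kHz, 18.6 kHz, 20.8 kHz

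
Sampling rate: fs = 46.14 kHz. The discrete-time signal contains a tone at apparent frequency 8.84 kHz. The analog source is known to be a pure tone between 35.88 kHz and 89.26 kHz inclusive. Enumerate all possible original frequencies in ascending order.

37.3 kHz, 54.98 kHz, 83.44 kHz

Frequencies that alias to 8.84 kHz are k·fs ± 8.84 kHz for integer k ≥ 0.
k=0: 8.84 kHz.
k=1: 37.3 kHz, 54.98 kHz.
k=2: 83.44 kHz, 101.12 kHz.
k=3: 129.58 kHz, 147.26 kHz.
Within [35.88 kHz, 89.26 kHz]: 37.3 kHz, 54.98 kHz, 83.44 kHz.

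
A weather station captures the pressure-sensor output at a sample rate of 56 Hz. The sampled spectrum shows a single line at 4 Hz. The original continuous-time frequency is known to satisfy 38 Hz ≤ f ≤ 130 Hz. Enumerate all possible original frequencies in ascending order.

52 Hz, 60 Hz, 108 Hz, 116 Hz

Frequencies that alias to 4 Hz are k·fs ± 4 Hz for integer k ≥ 0.
k=0: 4 Hz.
k=1: 52 Hz, 60 Hz.
k=2: 108 Hz, 116 Hz.
k=3: 164 Hz, 172 Hz.
Within [38 Hz, 130 Hz]: 52 Hz, 60 Hz, 108 Hz, 116 Hz.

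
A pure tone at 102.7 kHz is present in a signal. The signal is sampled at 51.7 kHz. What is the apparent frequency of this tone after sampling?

102.7 kHz mod fs = 51 kHz.
51 kHz > fs/2 = 25.85 kHz, folds to fs − 51 kHz = 0.7 kHz.

0.7 kHz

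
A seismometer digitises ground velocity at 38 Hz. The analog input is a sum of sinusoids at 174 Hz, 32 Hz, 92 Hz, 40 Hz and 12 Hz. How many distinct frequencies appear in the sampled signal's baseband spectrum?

4

fs/2 = 19 Hz.
174 Hz mod fs = 22 Hz.
22 Hz > fs/2 = 19 Hz, folds to fs − 22 Hz = 16 Hz.
32 Hz > fs/2 = 19 Hz, folds to fs − 32 Hz = 6 Hz.
92 Hz mod fs = 16 Hz.
16 Hz ≤ fs/2 = 19 Hz, appears at 16 Hz.
40 Hz mod fs = 2 Hz.
2 Hz ≤ fs/2 = 19 Hz, appears at 2 Hz.
12 Hz ≤ fs/2 = 19 Hz, passes unchanged.
Distinct values: {2 Hz, 6 Hz, 12 Hz, 16 Hz} → 4.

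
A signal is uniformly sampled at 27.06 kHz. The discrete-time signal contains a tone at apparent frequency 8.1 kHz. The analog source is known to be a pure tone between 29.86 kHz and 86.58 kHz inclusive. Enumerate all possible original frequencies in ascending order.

35.16 kHz, 46.02 kHz, 62.22 kHz, 73.08 kHz

Frequencies that alias to 8.1 kHz are k·fs ± 8.1 kHz for integer k ≥ 0.
k=0: 8.1 kHz.
k=1: 18.96 kHz, 35.16 kHz.
k=2: 46.02 kHz, 62.22 kHz.
k=3: 73.08 kHz, 89.28 kHz.
k=4: 100.14 kHz, 116.34 kHz.
Within [29.86 kHz, 86.58 kHz]: 35.16 kHz, 46.02 kHz, 62.22 kHz, 73.08 kHz.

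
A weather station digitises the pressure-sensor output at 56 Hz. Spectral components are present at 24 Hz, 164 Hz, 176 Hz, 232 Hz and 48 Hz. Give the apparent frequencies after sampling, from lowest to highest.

fs/2 = 28 Hz.
24 Hz ≤ fs/2 = 28 Hz, passes unchanged.
164 Hz mod fs = 52 Hz.
52 Hz > fs/2 = 28 Hz, folds to fs − 52 Hz = 4 Hz.
176 Hz mod fs = 8 Hz.
8 Hz ≤ fs/2 = 28 Hz, appears at 8 Hz.
232 Hz mod fs = 8 Hz.
8 Hz ≤ fs/2 = 28 Hz, appears at 8 Hz.
48 Hz > fs/2 = 28 Hz, folds to fs − 48 Hz = 8 Hz.
Distinct values: {4 Hz, 8 Hz, 24 Hz}.

4 Hz, 8 Hz, 24 Hz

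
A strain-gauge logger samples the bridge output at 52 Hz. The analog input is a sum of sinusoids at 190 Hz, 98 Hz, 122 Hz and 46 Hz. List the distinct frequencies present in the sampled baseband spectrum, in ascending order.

fs/2 = 26 Hz.
190 Hz mod fs = 34 Hz.
34 Hz > fs/2 = 26 Hz, folds to fs − 34 Hz = 18 Hz.
98 Hz mod fs = 46 Hz.
46 Hz > fs/2 = 26 Hz, folds to fs − 46 Hz = 6 Hz.
122 Hz mod fs = 18 Hz.
18 Hz ≤ fs/2 = 26 Hz, appears at 18 Hz.
46 Hz > fs/2 = 26 Hz, folds to fs − 46 Hz = 6 Hz.
Distinct values: {6 Hz, 18 Hz}.

6 Hz, 18 Hz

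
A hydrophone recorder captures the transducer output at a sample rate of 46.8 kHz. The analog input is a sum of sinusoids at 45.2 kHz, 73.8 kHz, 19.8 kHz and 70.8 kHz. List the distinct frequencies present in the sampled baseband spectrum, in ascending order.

1.6 kHz, 19.8 kHz, 22.8 kHz

fs/2 = 23.4 kHz.
45.2 kHz > fs/2 = 23.4 kHz, folds to fs − 45.2 kHz = 1.6 kHz.
73.8 kHz mod fs = 27 kHz.
27 kHz > fs/2 = 23.4 kHz, folds to fs − 27 kHz = 19.8 kHz.
19.8 kHz ≤ fs/2 = 23.4 kHz, passes unchanged.
70.8 kHz mod fs = 24 kHz.
24 kHz > fs/2 = 23.4 kHz, folds to fs − 24 kHz = 22.8 kHz.
Distinct values: {1.6 kHz, 19.8 kHz, 22.8 kHz}.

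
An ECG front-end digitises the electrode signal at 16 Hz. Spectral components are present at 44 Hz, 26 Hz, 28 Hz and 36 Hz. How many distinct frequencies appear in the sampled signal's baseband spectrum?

fs/2 = 8 Hz.
44 Hz mod fs = 12 Hz.
12 Hz > fs/2 = 8 Hz, folds to fs − 12 Hz = 4 Hz.
26 Hz mod fs = 10 Hz.
10 Hz > fs/2 = 8 Hz, folds to fs − 10 Hz = 6 Hz.
28 Hz mod fs = 12 Hz.
12 Hz > fs/2 = 8 Hz, folds to fs − 12 Hz = 4 Hz.
36 Hz mod fs = 4 Hz.
4 Hz ≤ fs/2 = 8 Hz, appears at 4 Hz.
Distinct values: {4 Hz, 6 Hz} → 2.

2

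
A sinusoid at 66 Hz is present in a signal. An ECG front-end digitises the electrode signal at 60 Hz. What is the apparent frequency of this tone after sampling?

66 Hz mod fs = 6 Hz.
6 Hz ≤ fs/2 = 30 Hz, appears at 6 Hz.

6 Hz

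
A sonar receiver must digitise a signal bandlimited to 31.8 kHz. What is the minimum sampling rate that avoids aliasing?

63.6 kHz

Nyquist rate = 2 × 31.8 kHz = 63.6 kHz.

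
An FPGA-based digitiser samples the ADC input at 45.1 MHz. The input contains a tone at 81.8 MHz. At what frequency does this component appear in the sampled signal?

81.8 MHz mod fs = 36.7 MHz.
36.7 MHz > fs/2 = 22.55 MHz, folds to fs − 36.7 MHz = 8.4 MHz.

8.4 MHz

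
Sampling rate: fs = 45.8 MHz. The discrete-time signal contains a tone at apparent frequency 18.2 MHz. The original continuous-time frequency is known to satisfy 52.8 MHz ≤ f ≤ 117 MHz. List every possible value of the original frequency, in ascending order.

Frequencies that alias to 18.2 MHz are k·fs ± 18.2 MHz for integer k ≥ 0.
k=0: 18.2 MHz.
k=1: 27.6 MHz, 64 MHz.
k=2: 73.4 MHz, 109.8 MHz.
k=3: 119.2 MHz, 155.6 MHz.
Within [52.8 MHz, 117 MHz]: 64 MHz, 73.4 MHz, 109.8 MHz.

64 MHz, 73.4 MHz, 109.8 MHz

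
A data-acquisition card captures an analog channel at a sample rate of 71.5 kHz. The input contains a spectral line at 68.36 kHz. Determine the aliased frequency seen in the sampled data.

3.14 kHz

68.36 kHz > fs/2 = 35.75 kHz, folds to fs − 68.36 kHz = 3.14 kHz.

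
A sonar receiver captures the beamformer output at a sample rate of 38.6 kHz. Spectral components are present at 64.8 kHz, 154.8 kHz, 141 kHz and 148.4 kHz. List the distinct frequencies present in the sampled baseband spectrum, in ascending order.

0.4 kHz, 6 kHz, 12.4 kHz, 13.4 kHz

fs/2 = 19.3 kHz.
64.8 kHz mod fs = 26.2 kHz.
26.2 kHz > fs/2 = 19.3 kHz, folds to fs − 26.2 kHz = 12.4 kHz.
154.8 kHz mod fs = 0.4 kHz.
0.4 kHz ≤ fs/2 = 19.3 kHz, appears at 0.4 kHz.
141 kHz mod fs = 25.2 kHz.
25.2 kHz > fs/2 = 19.3 kHz, folds to fs − 25.2 kHz = 13.4 kHz.
148.4 kHz mod fs = 32.6 kHz.
32.6 kHz > fs/2 = 19.3 kHz, folds to fs − 32.6 kHz = 6 kHz.
Distinct values: {0.4 kHz, 6 kHz, 12.4 kHz, 13.4 kHz}.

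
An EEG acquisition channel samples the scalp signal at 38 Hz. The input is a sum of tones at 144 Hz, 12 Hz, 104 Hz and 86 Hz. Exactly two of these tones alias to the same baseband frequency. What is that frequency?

10 Hz

fs/2 = 19 Hz.
144 Hz mod fs = 30 Hz.
30 Hz > fs/2 = 19 Hz, folds to fs − 30 Hz = 8 Hz.
12 Hz ≤ fs/2 = 19 Hz, passes unchanged.
104 Hz mod fs = 28 Hz.
28 Hz > fs/2 = 19 Hz, folds to fs − 28 Hz = 10 Hz.
86 Hz mod fs = 10 Hz.
10 Hz ≤ fs/2 = 19 Hz, appears at 10 Hz.
86 Hz and 104 Hz both map to 10 Hz.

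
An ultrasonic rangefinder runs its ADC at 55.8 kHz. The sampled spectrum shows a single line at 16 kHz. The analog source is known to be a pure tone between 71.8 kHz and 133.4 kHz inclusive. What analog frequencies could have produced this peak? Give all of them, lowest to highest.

71.8 kHz, 95.6 kHz, 127.6 kHz

Frequencies that alias to 16 kHz are k·fs ± 16 kHz for integer k ≥ 0.
k=0: 16 kHz.
k=1: 39.8 kHz, 71.8 kHz.
k=2: 95.6 kHz, 127.6 kHz.
k=3: 151.4 kHz, 183.4 kHz.
Within [71.8 kHz, 133.4 kHz]: 71.8 kHz, 95.6 kHz, 127.6 kHz.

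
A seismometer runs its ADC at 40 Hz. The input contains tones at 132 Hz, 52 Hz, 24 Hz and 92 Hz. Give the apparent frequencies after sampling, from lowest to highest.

fs/2 = 20 Hz.
132 Hz mod fs = 12 Hz.
12 Hz ≤ fs/2 = 20 Hz, appears at 12 Hz.
52 Hz mod fs = 12 Hz.
12 Hz ≤ fs/2 = 20 Hz, appears at 12 Hz.
24 Hz > fs/2 = 20 Hz, folds to fs − 24 Hz = 16 Hz.
92 Hz mod fs = 12 Hz.
12 Hz ≤ fs/2 = 20 Hz, appears at 12 Hz.
Distinct values: {12 Hz, 16 Hz}.

12 Hz, 16 Hz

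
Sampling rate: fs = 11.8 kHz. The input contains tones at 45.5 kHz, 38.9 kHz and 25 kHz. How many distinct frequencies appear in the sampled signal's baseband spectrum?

3

fs/2 = 5.9 kHz.
45.5 kHz mod fs = 10.1 kHz.
10.1 kHz > fs/2 = 5.9 kHz, folds to fs − 10.1 kHz = 1.7 kHz.
38.9 kHz mod fs = 3.5 kHz.
3.5 kHz ≤ fs/2 = 5.9 kHz, appears at 3.5 kHz.
25 kHz mod fs = 1.4 kHz.
1.4 kHz ≤ fs/2 = 5.9 kHz, appears at 1.4 kHz.
Distinct values: {1.4 kHz, 1.7 kHz, 3.5 kHz} → 3.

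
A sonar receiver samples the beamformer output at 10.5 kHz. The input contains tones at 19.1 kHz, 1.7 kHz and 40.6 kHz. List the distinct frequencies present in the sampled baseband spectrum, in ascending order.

fs/2 = 5.25 kHz.
19.1 kHz mod fs = 8.6 kHz.
8.6 kHz > fs/2 = 5.25 kHz, folds to fs − 8.6 kHz = 1.9 kHz.
1.7 kHz ≤ fs/2 = 5.25 kHz, passes unchanged.
40.6 kHz mod fs = 9.1 kHz.
9.1 kHz > fs/2 = 5.25 kHz, folds to fs − 9.1 kHz = 1.4 kHz.
Distinct values: {1.4 kHz, 1.7 kHz, 1.9 kHz}.

1.4 kHz, 1.7 kHz, 1.9 kHz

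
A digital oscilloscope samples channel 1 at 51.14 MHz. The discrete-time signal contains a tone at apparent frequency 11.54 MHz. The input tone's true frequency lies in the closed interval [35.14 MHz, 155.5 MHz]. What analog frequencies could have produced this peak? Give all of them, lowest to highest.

Frequencies that alias to 11.54 MHz are k·fs ± 11.54 MHz for integer k ≥ 0.
k=0: 11.54 MHz.
k=1: 39.6 MHz, 62.68 MHz.
k=2: 90.74 MHz, 113.82 MHz.
k=3: 141.88 MHz, 164.96 MHz.
k=4: 193.02 MHz, 216.1 MHz.
Within [35.14 MHz, 155.5 MHz]: 39.6 MHz, 62.68 MHz, 90.74 MHz, 113.82 MHz, 141.88 MHz.

39.6 MHz, 62.68 MHz, 90.74 MHz, 113.82 MHz, 141.88 MHz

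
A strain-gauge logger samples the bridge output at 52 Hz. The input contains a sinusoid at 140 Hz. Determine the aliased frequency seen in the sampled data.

16 Hz

140 Hz mod fs = 36 Hz.
36 Hz > fs/2 = 26 Hz, folds to fs − 36 Hz = 16 Hz.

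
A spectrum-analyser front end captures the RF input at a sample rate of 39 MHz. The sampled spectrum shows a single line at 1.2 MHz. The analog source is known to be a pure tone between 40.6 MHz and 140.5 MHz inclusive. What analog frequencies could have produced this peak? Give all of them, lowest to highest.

76.8 MHz, 79.2 MHz, 115.8 MHz, 118.2 MHz

Frequencies that alias to 1.2 MHz are k·fs ± 1.2 MHz for integer k ≥ 0.
k=0: 1.2 MHz.
k=1: 37.8 MHz, 40.2 MHz.
k=2: 76.8 MHz, 79.2 MHz.
k=3: 115.8 MHz, 118.2 MHz.
k=4: 154.8 MHz, 157.2 MHz.
Within [40.6 MHz, 140.5 MHz]: 76.8 MHz, 79.2 MHz, 115.8 MHz, 118.2 MHz.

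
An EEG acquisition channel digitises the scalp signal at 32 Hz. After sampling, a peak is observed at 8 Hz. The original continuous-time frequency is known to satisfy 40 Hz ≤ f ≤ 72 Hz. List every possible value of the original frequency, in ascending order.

40 Hz, 56 Hz, 72 Hz

Frequencies that alias to 8 Hz are k·fs ± 8 Hz for integer k ≥ 0.
k=0: 8 Hz.
k=1: 24 Hz, 40 Hz.
k=2: 56 Hz, 72 Hz.
k=3: 88 Hz, 104 Hz.
Within [40 Hz, 72 Hz]: 40 Hz, 56 Hz, 72 Hz.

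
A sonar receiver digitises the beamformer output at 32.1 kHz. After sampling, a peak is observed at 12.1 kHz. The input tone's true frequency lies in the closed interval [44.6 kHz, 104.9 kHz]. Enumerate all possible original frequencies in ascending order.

52.1 kHz, 76.3 kHz, 84.2 kHz

Frequencies that alias to 12.1 kHz are k·fs ± 12.1 kHz for integer k ≥ 0.
k=0: 12.1 kHz.
k=1: 20 kHz, 44.2 kHz.
k=2: 52.1 kHz, 76.3 kHz.
k=3: 84.2 kHz, 108.4 kHz.
k=4: 116.3 kHz, 140.5 kHz.
Within [44.6 kHz, 104.9 kHz]: 52.1 kHz, 76.3 kHz, 84.2 kHz.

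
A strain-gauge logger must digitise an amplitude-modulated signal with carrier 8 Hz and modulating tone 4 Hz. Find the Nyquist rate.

24 Hz

AM sidebands sit at fc ± fm = 4 Hz and 12 Hz.
Highest-frequency component: 12 Hz.
Nyquist rate = 2 × 12 Hz = 24 Hz.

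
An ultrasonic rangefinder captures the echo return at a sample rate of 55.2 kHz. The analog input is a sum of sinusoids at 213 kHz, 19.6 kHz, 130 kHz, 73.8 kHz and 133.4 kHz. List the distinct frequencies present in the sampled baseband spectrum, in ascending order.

7.8 kHz, 18.6 kHz, 19.6 kHz, 23 kHz

fs/2 = 27.6 kHz.
213 kHz mod fs = 47.4 kHz.
47.4 kHz > fs/2 = 27.6 kHz, folds to fs − 47.4 kHz = 7.8 kHz.
19.6 kHz ≤ fs/2 = 27.6 kHz, passes unchanged.
130 kHz mod fs = 19.6 kHz.
19.6 kHz ≤ fs/2 = 27.6 kHz, appears at 19.6 kHz.
73.8 kHz mod fs = 18.6 kHz.
18.6 kHz ≤ fs/2 = 27.6 kHz, appears at 18.6 kHz.
133.4 kHz mod fs = 23 kHz.
23 kHz ≤ fs/2 = 27.6 kHz, appears at 23 kHz.
Distinct values: {7.8 kHz, 18.6 kHz, 19.6 kHz, 23 kHz}.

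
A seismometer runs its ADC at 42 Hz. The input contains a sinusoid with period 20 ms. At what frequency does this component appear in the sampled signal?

8 Hz

T = 20 ms → f = 1/T = 50 Hz.
50 Hz mod fs = 8 Hz.
8 Hz ≤ fs/2 = 21 Hz, appears at 8 Hz.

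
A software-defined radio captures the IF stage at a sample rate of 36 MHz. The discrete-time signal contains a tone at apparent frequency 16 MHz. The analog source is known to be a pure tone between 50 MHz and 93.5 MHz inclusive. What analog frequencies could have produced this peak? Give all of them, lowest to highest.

52 MHz, 56 MHz, 88 MHz, 92 MHz

Frequencies that alias to 16 MHz are k·fs ± 16 MHz for integer k ≥ 0.
k=0: 16 MHz.
k=1: 20 MHz, 52 MHz.
k=2: 56 MHz, 88 MHz.
k=3: 92 MHz, 124 MHz.
k=4: 128 MHz, 160 MHz.
Within [50 MHz, 93.5 MHz]: 52 MHz, 56 MHz, 88 MHz, 92 MHz.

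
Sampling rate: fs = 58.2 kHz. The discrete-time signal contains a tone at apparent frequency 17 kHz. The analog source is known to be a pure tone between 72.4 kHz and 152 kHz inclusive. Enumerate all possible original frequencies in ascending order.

75.2 kHz, 99.4 kHz, 133.4 kHz

Frequencies that alias to 17 kHz are k·fs ± 17 kHz for integer k ≥ 0.
k=0: 17 kHz.
k=1: 41.2 kHz, 75.2 kHz.
k=2: 99.4 kHz, 133.4 kHz.
k=3: 157.6 kHz, 191.6 kHz.
Within [72.4 kHz, 152 kHz]: 75.2 kHz, 99.4 kHz, 133.4 kHz.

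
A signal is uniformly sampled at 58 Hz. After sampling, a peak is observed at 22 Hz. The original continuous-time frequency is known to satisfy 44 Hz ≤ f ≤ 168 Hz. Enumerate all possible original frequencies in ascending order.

Frequencies that alias to 22 Hz are k·fs ± 22 Hz for integer k ≥ 0.
k=0: 22 Hz.
k=1: 36 Hz, 80 Hz.
k=2: 94 Hz, 138 Hz.
k=3: 152 Hz, 196 Hz.
k=4: 210 Hz, 254 Hz.
Within [44 Hz, 168 Hz]: 80 Hz, 94 Hz, 138 Hz, 152 Hz.

80 Hz, 94 Hz, 138 Hz, 152 Hz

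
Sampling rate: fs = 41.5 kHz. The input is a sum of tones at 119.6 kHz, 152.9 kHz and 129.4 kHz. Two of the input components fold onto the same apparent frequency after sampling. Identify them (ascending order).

119.6 kHz, 129.4 kHz

fs/2 = 20.75 kHz.
119.6 kHz mod fs = 36.6 kHz.
36.6 kHz > fs/2 = 20.75 kHz, folds to fs − 36.6 kHz = 4.9 kHz.
152.9 kHz mod fs = 28.4 kHz.
28.4 kHz > fs/2 = 20.75 kHz, folds to fs − 28.4 kHz = 13.1 kHz.
129.4 kHz mod fs = 4.9 kHz.
4.9 kHz ≤ fs/2 = 20.75 kHz, appears at 4.9 kHz.
119.6 kHz and 129.4 kHz both map to 4.9 kHz.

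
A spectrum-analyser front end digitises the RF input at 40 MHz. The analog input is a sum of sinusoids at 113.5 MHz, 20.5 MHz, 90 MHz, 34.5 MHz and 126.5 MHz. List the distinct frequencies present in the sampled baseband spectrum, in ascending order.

5.5 MHz, 6.5 MHz, 10 MHz, 19.5 MHz

fs/2 = 20 MHz.
113.5 MHz mod fs = 33.5 MHz.
33.5 MHz > fs/2 = 20 MHz, folds to fs − 33.5 MHz = 6.5 MHz.
20.5 MHz > fs/2 = 20 MHz, folds to fs − 20.5 MHz = 19.5 MHz.
90 MHz mod fs = 10 MHz.
10 MHz ≤ fs/2 = 20 MHz, appears at 10 MHz.
34.5 MHz > fs/2 = 20 MHz, folds to fs − 34.5 MHz = 5.5 MHz.
126.5 MHz mod fs = 6.5 MHz.
6.5 MHz ≤ fs/2 = 20 MHz, appears at 6.5 MHz.
Distinct values: {5.5 MHz, 6.5 MHz, 10 MHz, 19.5 MHz}.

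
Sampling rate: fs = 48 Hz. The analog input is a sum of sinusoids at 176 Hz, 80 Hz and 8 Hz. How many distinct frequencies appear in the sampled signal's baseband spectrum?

2

fs/2 = 24 Hz.
176 Hz mod fs = 32 Hz.
32 Hz > fs/2 = 24 Hz, folds to fs − 32 Hz = 16 Hz.
80 Hz mod fs = 32 Hz.
32 Hz > fs/2 = 24 Hz, folds to fs − 32 Hz = 16 Hz.
8 Hz ≤ fs/2 = 24 Hz, passes unchanged.
Distinct values: {8 Hz, 16 Hz} → 2.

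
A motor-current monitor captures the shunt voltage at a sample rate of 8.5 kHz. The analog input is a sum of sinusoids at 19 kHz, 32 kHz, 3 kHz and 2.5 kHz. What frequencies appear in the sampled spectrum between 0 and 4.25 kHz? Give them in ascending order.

fs/2 = 4.25 kHz.
19 kHz mod fs = 2 kHz.
2 kHz ≤ fs/2 = 4.25 kHz, appears at 2 kHz.
32 kHz mod fs = 6.5 kHz.
6.5 kHz > fs/2 = 4.25 kHz, folds to fs − 6.5 kHz = 2 kHz.
3 kHz ≤ fs/2 = 4.25 kHz, passes unchanged.
2.5 kHz ≤ fs/2 = 4.25 kHz, passes unchanged.
Distinct values: {2 kHz, 2.5 kHz, 3 kHz}.

2 kHz, 2.5 kHz, 3 kHz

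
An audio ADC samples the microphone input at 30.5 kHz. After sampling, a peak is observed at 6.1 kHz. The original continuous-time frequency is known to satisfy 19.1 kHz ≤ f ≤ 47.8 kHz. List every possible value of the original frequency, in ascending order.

24.4 kHz, 36.6 kHz

Frequencies that alias to 6.1 kHz are k·fs ± 6.1 kHz for integer k ≥ 0.
k=0: 6.1 kHz.
k=1: 24.4 kHz, 36.6 kHz.
k=2: 54.9 kHz, 67.1 kHz.
Within [19.1 kHz, 47.8 kHz]: 24.4 kHz, 36.6 kHz.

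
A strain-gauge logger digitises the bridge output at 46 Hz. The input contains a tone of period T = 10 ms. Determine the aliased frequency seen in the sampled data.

T = 10 ms → f = 1/T = 100 Hz.
100 Hz mod fs = 8 Hz.
8 Hz ≤ fs/2 = 23 Hz, appears at 8 Hz.

8 Hz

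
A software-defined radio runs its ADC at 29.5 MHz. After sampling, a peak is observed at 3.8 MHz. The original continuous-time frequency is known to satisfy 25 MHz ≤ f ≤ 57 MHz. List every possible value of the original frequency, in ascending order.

Frequencies that alias to 3.8 MHz are k·fs ± 3.8 MHz for integer k ≥ 0.
k=0: 3.8 MHz.
k=1: 25.7 MHz, 33.3 MHz.
k=2: 55.2 MHz, 62.8 MHz.
k=3: 84.7 MHz, 92.3 MHz.
Within [25 MHz, 57 MHz]: 25.7 MHz, 33.3 MHz, 55.2 MHz.

25.7 MHz, 33.3 MHz, 55.2 MHz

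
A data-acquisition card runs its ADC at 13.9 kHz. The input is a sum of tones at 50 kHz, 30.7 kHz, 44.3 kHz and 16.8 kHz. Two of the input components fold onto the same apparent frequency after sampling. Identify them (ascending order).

16.8 kHz, 30.7 kHz

fs/2 = 6.95 kHz.
50 kHz mod fs = 8.3 kHz.
8.3 kHz > fs/2 = 6.95 kHz, folds to fs − 8.3 kHz = 5.6 kHz.
30.7 kHz mod fs = 2.9 kHz.
2.9 kHz ≤ fs/2 = 6.95 kHz, appears at 2.9 kHz.
44.3 kHz mod fs = 2.6 kHz.
2.6 kHz ≤ fs/2 = 6.95 kHz, appears at 2.6 kHz.
16.8 kHz mod fs = 2.9 kHz.
2.9 kHz ≤ fs/2 = 6.95 kHz, appears at 2.9 kHz.
16.8 kHz and 30.7 kHz both map to 2.9 kHz.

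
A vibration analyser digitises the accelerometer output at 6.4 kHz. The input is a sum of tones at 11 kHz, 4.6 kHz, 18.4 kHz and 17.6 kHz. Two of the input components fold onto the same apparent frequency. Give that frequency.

1.8 kHz

fs/2 = 3.2 kHz.
11 kHz mod fs = 4.6 kHz.
4.6 kHz > fs/2 = 3.2 kHz, folds to fs − 4.6 kHz = 1.8 kHz.
4.6 kHz > fs/2 = 3.2 kHz, folds to fs − 4.6 kHz = 1.8 kHz.
18.4 kHz mod fs = 5.6 kHz.
5.6 kHz > fs/2 = 3.2 kHz, folds to fs − 5.6 kHz = 0.8 kHz.
17.6 kHz mod fs = 4.8 kHz.
4.8 kHz > fs/2 = 3.2 kHz, folds to fs − 4.8 kHz = 1.6 kHz.
4.6 kHz and 11 kHz both map to 1.8 kHz.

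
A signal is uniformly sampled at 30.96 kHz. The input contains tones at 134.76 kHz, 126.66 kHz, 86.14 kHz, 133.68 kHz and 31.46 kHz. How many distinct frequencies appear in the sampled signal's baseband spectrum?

fs/2 = 15.48 kHz.
134.76 kHz mod fs = 10.92 kHz.
10.92 kHz ≤ fs/2 = 15.48 kHz, appears at 10.92 kHz.
126.66 kHz mod fs = 2.82 kHz.
2.82 kHz ≤ fs/2 = 15.48 kHz, appears at 2.82 kHz.
86.14 kHz mod fs = 24.22 kHz.
24.22 kHz > fs/2 = 15.48 kHz, folds to fs − 24.22 kHz = 6.74 kHz.
133.68 kHz mod fs = 9.84 kHz.
9.84 kHz ≤ fs/2 = 15.48 kHz, appears at 9.84 kHz.
31.46 kHz mod fs = 0.5 kHz.
0.5 kHz ≤ fs/2 = 15.48 kHz, appears at 0.5 kHz.
Distinct values: {0.5 kHz, 2.82 kHz, 6.74 kHz, 9.84 kHz, 10.92 kHz} → 5.

5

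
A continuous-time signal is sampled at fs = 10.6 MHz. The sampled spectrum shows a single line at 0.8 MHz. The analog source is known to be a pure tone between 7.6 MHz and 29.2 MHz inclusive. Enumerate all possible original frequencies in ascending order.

9.8 MHz, 11.4 MHz, 20.4 MHz, 22 MHz

Frequencies that alias to 0.8 MHz are k·fs ± 0.8 MHz for integer k ≥ 0.
k=0: 0.8 MHz.
k=1: 9.8 MHz, 11.4 MHz.
k=2: 20.4 MHz, 22 MHz.
k=3: 31 MHz, 32.6 MHz.
Within [7.6 MHz, 29.2 MHz]: 9.8 MHz, 11.4 MHz, 20.4 MHz, 22 MHz.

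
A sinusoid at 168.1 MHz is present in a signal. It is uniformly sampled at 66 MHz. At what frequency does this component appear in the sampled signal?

168.1 MHz mod fs = 36.1 MHz.
36.1 MHz > fs/2 = 33 MHz, folds to fs − 36.1 MHz = 29.9 MHz.

29.9 MHz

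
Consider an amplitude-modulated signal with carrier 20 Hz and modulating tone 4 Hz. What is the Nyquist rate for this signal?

48 Hz

AM sidebands sit at fc ± fm = 16 Hz and 24 Hz.
Highest-frequency component: 24 Hz.
Nyquist rate = 2 × 24 Hz = 48 Hz.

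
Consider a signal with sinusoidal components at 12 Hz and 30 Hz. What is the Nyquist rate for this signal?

Highest-frequency component: 30 Hz.
Nyquist rate = 2 × 30 Hz = 60 Hz.

60 Hz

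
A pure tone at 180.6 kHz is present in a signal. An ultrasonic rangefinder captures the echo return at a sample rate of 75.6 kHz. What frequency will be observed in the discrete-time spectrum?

180.6 kHz mod fs = 29.4 kHz.
29.4 kHz ≤ fs/2 = 37.8 kHz, appears at 29.4 kHz.

29.4 kHz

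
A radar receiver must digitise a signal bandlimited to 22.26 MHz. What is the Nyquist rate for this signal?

44.52 MHz

Nyquist rate = 2 × 22.26 MHz = 44.52 MHz.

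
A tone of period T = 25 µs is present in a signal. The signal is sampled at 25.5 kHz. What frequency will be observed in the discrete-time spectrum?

11 kHz

T = 25 µs → f = 1/T = 40 kHz.
40 kHz mod fs = 14.5 kHz.
14.5 kHz > fs/2 = 12.75 kHz, folds to fs − 14.5 kHz = 11 kHz.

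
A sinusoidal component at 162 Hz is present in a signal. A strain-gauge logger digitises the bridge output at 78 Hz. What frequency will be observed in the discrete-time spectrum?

6 Hz

162 Hz mod fs = 6 Hz.
6 Hz ≤ fs/2 = 39 Hz, appears at 6 Hz.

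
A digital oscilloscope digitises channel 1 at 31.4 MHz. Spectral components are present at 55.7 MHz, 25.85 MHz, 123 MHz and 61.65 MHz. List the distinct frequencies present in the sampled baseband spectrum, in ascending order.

fs/2 = 15.7 MHz.
55.7 MHz mod fs = 24.3 MHz.
24.3 MHz > fs/2 = 15.7 MHz, folds to fs − 24.3 MHz = 7.1 MHz.
25.85 MHz > fs/2 = 15.7 MHz, folds to fs − 25.85 MHz = 5.55 MHz.
123 MHz mod fs = 28.8 MHz.
28.8 MHz > fs/2 = 15.7 MHz, folds to fs − 28.8 MHz = 2.6 MHz.
61.65 MHz mod fs = 30.25 MHz.
30.25 MHz > fs/2 = 15.7 MHz, folds to fs − 30.25 MHz = 1.15 MHz.
Distinct values: {1.15 MHz, 2.6 MHz, 5.55 MHz, 7.1 MHz}.

1.15 MHz, 2.6 MHz, 5.55 MHz, 7.1 MHz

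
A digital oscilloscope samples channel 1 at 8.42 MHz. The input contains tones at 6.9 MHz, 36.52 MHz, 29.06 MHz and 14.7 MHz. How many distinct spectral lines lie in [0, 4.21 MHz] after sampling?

fs/2 = 4.21 MHz.
6.9 MHz > fs/2 = 4.21 MHz, folds to fs − 6.9 MHz = 1.52 MHz.
36.52 MHz mod fs = 2.84 MHz.
2.84 MHz ≤ fs/2 = 4.21 MHz, appears at 2.84 MHz.
29.06 MHz mod fs = 3.8 MHz.
3.8 MHz ≤ fs/2 = 4.21 MHz, appears at 3.8 MHz.
14.7 MHz mod fs = 6.28 MHz.
6.28 MHz > fs/2 = 4.21 MHz, folds to fs − 6.28 MHz = 2.14 MHz.
Distinct values: {1.52 MHz, 2.14 MHz, 2.84 MHz, 3.8 MHz} → 4.

4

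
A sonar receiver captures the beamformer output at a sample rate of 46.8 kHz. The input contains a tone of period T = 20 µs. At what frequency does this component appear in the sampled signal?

3.2 kHz

T = 20 µs → f = 1/T = 50 kHz.
50 kHz mod fs = 3.2 kHz.
3.2 kHz ≤ fs/2 = 23.4 kHz, appears at 3.2 kHz.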